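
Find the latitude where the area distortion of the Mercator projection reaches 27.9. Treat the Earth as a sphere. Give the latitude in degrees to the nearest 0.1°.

Mercator areal scale is sec²φ.
sec²φ = 27.9  ⇒  cos²φ = 0.03584  ⇒  cos φ = 0.1893.
φ = arccos(0.1893) ≈ 79.1°.

79.1°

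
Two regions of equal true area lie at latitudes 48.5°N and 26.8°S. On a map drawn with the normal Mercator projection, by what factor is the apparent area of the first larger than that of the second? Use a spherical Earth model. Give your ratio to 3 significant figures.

On Mercator, area is exaggerated by sec²φ = 1/cos²φ.
At 48.5°: sec²(48.5°) = 1/0.6626² = 2.278.
At 26.8°: sec²(26.8°) = 1/0.8926² = 1.255.
Ratio = 2.278/1.255 = cos²(26.8°)/cos²(48.5°) ≈ 1.81.

1.81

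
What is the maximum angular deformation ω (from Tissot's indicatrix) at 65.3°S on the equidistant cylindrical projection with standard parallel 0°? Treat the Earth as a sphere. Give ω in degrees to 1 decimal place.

In the plate carrée (x = Rλ, y = Rφ), meridians are true-scale (h = 1) and parallels are stretched by k = sec φ.
At 65.3°: h = 1.000, k = 2.393; principal scales a = 2.393, b = 1.000.
sin(ω/2) = (a − b)/(a + b) = 1.393/3.393 = 0.4106, so ω = 2 arcsin(0.4106) ≈ 48.5°.

48.5°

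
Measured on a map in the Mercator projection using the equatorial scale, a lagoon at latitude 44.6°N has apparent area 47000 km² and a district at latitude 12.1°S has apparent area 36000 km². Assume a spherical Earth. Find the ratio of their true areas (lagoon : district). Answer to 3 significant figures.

On Mercator the areal scale is sec²φ, so true area = apparent × cos²φ.
True area of lagoon: 47000 × cos²(44.6°) = 47000 × 0.5070 = 23830 km².
True area of district: 36000 × cos²(12.1°) = 36000 × 0.9561 = 34420 km².
Ratio = 23830 / 34420 ≈ 0.692.

0.692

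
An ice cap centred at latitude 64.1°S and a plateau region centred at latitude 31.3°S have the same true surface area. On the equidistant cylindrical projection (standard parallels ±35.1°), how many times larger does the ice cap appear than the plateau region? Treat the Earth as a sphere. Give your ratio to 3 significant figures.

1.96

With standard parallel φ₀ = 35.1°, the equirectangular projection gives x = Rλ cos φ₀, y = Rφ, so h = 1 and k = cos 35.1° / cos φ.
Areal scale at 64.1°: h·k = 1.000 × 1.873 = 1.873.
Areal scale at 31.3°: h·k = 1.000 × 0.9575 = 0.9575.
Ratio = 1.873/0.9575 ≈ 1.96.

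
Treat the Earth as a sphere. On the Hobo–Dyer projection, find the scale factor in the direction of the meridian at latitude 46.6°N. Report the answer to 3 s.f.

0.866

Hobo–Dyer is a cylindrical equal-area projection with standard parallels at ±37.5°. Cylindrical equal-area (φ₀ = 37.5°): h = cos φ / cos 37.5° along meridians, k = cos 37.5° / cos φ along parallels; h·k = 1.
h = cos 46.6° / cos 37.5° = 0.6871/0.7934 = 0.8661.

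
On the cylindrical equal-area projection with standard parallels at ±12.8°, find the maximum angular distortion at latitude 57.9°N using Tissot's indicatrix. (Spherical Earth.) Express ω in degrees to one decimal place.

65.6°

For cylindrical equal-area with standard parallel φ₀, h = cos φ / cos φ₀ and k = cos φ₀ / cos φ, so h·k = 1.
At 57.9°: h = 0.5449, k = 1.835; principal scales a = 1.835, b = 0.5449.
sin(ω/2) = (a − b)/(a + b) = 1.290/2.380 = 0.5421, so ω = 2 arcsin(0.5421) ≈ 65.6°.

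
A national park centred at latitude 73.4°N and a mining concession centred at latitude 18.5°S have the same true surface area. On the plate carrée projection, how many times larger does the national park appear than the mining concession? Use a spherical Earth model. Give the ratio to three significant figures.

In the plate carrée (x = Rλ, y = Rφ), meridians are true-scale (h = 1) and parallels are stretched by k = sec φ.
Areal scale at 73.4°: h·k = 1.000 × 3.500 = 3.500.
Areal scale at 18.5°: h·k = 1.000 × 1.054 = 1.054.
Ratio = 3.500/1.054 ≈ 3.32.

3.32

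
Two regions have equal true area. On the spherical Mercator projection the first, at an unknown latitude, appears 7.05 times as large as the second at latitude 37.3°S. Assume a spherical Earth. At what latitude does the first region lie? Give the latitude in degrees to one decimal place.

72.6°

Mercator areal scale is sec²φ, so apparent-area ratio = sec²φ₁ / sec²φ₂ = cos²φ₂ / cos²φ₁.
cos²φ₂ / cos²φ₁ = 7.05  ⇒  cos φ₁ = cos 37.3° / √7.05 = 0.7955/2.655 = 0.2996.
φ₁ = arccos(0.2996) ≈ 72.6°.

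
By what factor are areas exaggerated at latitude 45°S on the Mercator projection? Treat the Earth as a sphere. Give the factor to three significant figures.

The Mercator projection is conformal; its linear scale factor is the same in every direction and equals sec φ = 1/cos φ.
Areal scale = k² = sec²φ = 1/cos²(45°) = 1/0.7071² = 2.000.

2.00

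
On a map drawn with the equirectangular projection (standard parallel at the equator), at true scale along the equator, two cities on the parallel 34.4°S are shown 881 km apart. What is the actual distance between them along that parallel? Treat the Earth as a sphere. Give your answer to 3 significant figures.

727 km

Plate carrée maps x = Rλ, y = Rφ. The meridian scale is h = 1 and the parallel scale is k = 1/cos φ = sec φ.
Along the parallel at 34.4°, map distances are exaggerated by k = sec 34.4° = 1.212.
True distance = 881 / 1.212 = 881 × cos 34.4° ≈ 727 km.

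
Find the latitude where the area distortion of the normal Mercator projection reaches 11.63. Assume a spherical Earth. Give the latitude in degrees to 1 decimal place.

Mercator areal scale is sec²φ.
sec²φ = 11.63  ⇒  cos²φ = 0.08598  ⇒  cos φ = 0.2932.
φ = arccos(0.2932) ≈ 72.9°.

72.9°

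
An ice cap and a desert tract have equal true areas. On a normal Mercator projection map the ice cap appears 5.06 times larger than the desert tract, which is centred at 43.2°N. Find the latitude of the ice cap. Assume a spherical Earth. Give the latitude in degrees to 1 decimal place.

71.1°

For equal true areas on Mercator, apparent areas scale as sec²φ, so the ratio is cos²φ₂ / cos²φ₁.
cos²φ₂ / cos²φ₁ = 5.06  ⇒  cos φ₁ = cos 43.2° / √5.06 = 0.7290/2.249 = 0.3241.
φ₁ = arccos(0.3241) ≈ 71.1°.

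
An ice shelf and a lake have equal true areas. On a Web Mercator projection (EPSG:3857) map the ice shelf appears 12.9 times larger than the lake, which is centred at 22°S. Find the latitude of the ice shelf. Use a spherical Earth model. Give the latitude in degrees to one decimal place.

75.0°

On Mercator, (apparent₁)/(apparent₂) = sec²φ₁ / sec²φ₂ when true areas are equal.
cos²φ₂ / cos²φ₁ = 12.9  ⇒  cos φ₁ = cos 22° / √12.9 = 0.9272/3.592 = 0.2581.
φ₁ = arccos(0.2581) ≈ 75.0°.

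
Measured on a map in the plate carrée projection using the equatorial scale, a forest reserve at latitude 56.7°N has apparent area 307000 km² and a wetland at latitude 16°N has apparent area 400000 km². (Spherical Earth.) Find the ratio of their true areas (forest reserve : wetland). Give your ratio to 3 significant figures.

On the plate carrée, areal scale = h·k = 1 × sec φ, so true area = apparent × cos φ.
True area of forest reserve: 307000 × cos(56.7°) = 307000 × 0.5490 = 168600 km².
True area of wetland: 400000 × cos(16°) = 400000 × 0.9613 = 384500 km².
Ratio = 168600 / 384500 ≈ 0.438.

0.438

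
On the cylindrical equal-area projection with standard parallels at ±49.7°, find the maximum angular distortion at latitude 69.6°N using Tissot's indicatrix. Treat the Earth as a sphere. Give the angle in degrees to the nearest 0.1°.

66.7°

For cylindrical equal-area with standard parallel φ₀, h = cos φ / cos φ₀ and k = cos φ₀ / cos φ, so h·k = 1.
At 69.6°: h = 0.5389, k = 1.856; principal scales a = 1.856, b = 0.5389.
sin(ω/2) = (a − b)/(a + b) = 1.317/2.394 = 0.5499, so ω = 2 arcsin(0.5499) ≈ 66.7°.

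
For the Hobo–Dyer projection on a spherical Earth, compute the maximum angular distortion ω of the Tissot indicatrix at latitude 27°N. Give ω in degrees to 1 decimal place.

13.3°

Hobo–Dyer is a cylindrical equal-area projection with standard parallels at ±37.5°. A cylindrical equal-area projection with standard parallel φ₀ has meridian scale h = cos φ / cos φ₀ and parallel scale k = cos φ₀ / cos φ (so areas are preserved, h·k = 1).
At 27°: h = 1.123, k = 0.8904; principal scales a = 1.123, b = 0.8904.
sin(ω/2) = (a − b)/(a + b) = 0.2327/2.013 = 0.1156, so ω = 2 arcsin(0.1156) ≈ 13.3°.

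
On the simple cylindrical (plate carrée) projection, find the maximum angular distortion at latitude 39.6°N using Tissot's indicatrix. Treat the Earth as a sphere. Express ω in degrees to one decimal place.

14.9°

In the plate carrée (x = Rλ, y = Rφ), meridians are true-scale (h = 1) and parallels are stretched by k = sec φ.
At 39.6°: h = 1.000, k = 1.298; principal scales a = 1.298, b = 1.000.
sin(ω/2) = (a − b)/(a + b) = 0.2978/2.298 = 0.1296, so ω = 2 arcsin(0.1296) ≈ 14.9°.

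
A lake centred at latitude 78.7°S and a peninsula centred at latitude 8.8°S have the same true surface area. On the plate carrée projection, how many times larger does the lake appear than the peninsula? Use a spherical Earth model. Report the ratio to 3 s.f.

5.04

Plate carrée maps x = Rλ, y = Rφ. The meridian scale is h = 1 and the parallel scale is k = 1/cos φ = sec φ.
Areal scale at 78.7°: h·k = 1.000 × 5.103 = 5.103.
Areal scale at 8.8°: h·k = 1.000 × 1.012 = 1.012.
Ratio = 5.103/1.012 ≈ 5.04.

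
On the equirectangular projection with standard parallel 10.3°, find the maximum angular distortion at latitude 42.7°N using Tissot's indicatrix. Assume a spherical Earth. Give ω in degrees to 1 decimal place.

16.7°

In the equirectangular projection with standard parallel φ₀ = 10.3° (x = Rλ cos φ₀, y = Rφ), meridians are true-scale (h = 1) and the parallel scale is k = cos φ₀ / cos φ.
At 42.7°: h = 1.000, k = 1.339; principal scales a = 1.339, b = 1.000.
sin(ω/2) = (a − b)/(a + b) = 0.3388/2.339 = 0.1449, so ω = 2 arcsin(0.1449) ≈ 16.7°.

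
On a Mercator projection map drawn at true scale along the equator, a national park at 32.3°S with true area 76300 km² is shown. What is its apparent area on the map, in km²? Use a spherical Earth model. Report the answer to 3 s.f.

107000 km²

For Mercator, h = k = sec φ (a conformal cylindrical projection has a single point scale, 1/cos φ).
Areal scale = k² = sec²φ = 1/cos²(32.3°) = 1/0.8453² = 1.400.
Apparent area = 76300 × 1.400 ≈ 107000 km².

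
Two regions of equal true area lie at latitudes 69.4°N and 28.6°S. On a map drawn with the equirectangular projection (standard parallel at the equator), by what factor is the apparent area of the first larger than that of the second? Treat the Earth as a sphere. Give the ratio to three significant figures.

In the plate carrée (x = Rλ, y = Rφ), meridians are true-scale (h = 1) and parallels are stretched by k = sec φ.
Areal scale at 69.4°: h·k = 1.000 × 2.842 = 2.842.
Areal scale at 28.6°: h·k = 1.000 × 1.139 = 1.139.
Ratio = 2.842/1.139 ≈ 2.50.

2.50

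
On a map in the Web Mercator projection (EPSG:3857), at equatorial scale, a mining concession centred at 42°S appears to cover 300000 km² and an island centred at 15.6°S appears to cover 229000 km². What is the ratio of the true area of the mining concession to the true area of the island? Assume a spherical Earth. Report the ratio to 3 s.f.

On Mercator the areal scale is sec²φ, so true area = apparent × cos²φ.
True area of mining concession: 300000 × cos²(42°) = 300000 × 0.5523 = 165700 km².
True area of island: 229000 × cos²(15.6°) = 229000 × 0.9277 = 212400 km².
Ratio = 165700 / 212400 ≈ 0.780.

0.780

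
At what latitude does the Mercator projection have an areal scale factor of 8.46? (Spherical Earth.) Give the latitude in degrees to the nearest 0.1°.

69.9°

Mercator areal scale is sec²φ.
sec²φ = 8.46  ⇒  cos²φ = 0.1182  ⇒  cos φ = 0.3438.
φ = arccos(0.3438) ≈ 69.9°.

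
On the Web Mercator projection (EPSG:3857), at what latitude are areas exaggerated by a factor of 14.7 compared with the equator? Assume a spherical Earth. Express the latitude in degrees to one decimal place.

74.9°

Mercator areal scale is sec²φ.
sec²φ = 14.7  ⇒  cos²φ = 0.06803  ⇒  cos φ = 0.2608.
φ = arccos(0.2608) ≈ 74.9°.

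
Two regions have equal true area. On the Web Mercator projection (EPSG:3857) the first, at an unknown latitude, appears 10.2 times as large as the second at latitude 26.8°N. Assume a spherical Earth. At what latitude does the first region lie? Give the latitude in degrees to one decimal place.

For equal true areas on Mercator, apparent areas scale as sec²φ, so the ratio is cos²φ₂ / cos²φ₁.
cos²φ₂ / cos²φ₁ = 10.2  ⇒  cos φ₁ = cos 26.8° / √10.2 = 0.8926/3.194 = 0.2795.
φ₁ = arccos(0.2795) ≈ 73.8°.

73.8°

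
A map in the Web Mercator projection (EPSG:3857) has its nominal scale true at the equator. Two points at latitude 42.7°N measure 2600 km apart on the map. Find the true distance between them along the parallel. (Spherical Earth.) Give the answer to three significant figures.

1910 km

The Mercator projection is conformal; its linear scale factor is the same in every direction and equals sec φ = 1/cos φ.
Along the parallel at 42.7°, map distances are exaggerated by k = sec 42.7° = 1.361.
True distance = 2600 / 1.361 = 2600 × cos 42.7° ≈ 1910 km.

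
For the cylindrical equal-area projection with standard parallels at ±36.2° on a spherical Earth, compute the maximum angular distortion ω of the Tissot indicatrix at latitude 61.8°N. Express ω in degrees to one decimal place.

58.6°

For cylindrical equal-area with standard parallel φ₀, h = cos φ / cos φ₀ and k = cos φ₀ / cos φ, so h·k = 1.
At 61.8°: h = 0.5856, k = 1.708; principal scales a = 1.708, b = 0.5856.
sin(ω/2) = (a − b)/(a + b) = 1.122/2.293 = 0.4893, so ω = 2 arcsin(0.4893) ≈ 58.6°.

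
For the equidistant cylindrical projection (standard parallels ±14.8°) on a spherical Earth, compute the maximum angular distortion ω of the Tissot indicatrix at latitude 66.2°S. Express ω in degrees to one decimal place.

With standard parallel φ₀ = 14.8°, the equirectangular projection gives x = Rλ cos φ₀, y = Rφ, so h = 1 and k = cos 14.8° / cos φ.
At 66.2°: h = 1.000, k = 2.396; principal scales a = 2.396, b = 1.000.
sin(ω/2) = (a − b)/(a + b) = 1.396/3.396 = 0.4110, so ω = 2 arcsin(0.4110) ≈ 48.5°.

48.5°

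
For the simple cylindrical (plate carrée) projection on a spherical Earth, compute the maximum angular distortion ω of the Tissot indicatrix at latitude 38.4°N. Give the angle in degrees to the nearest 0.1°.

For the equirectangular projection with φ₀ = 0 (plate carrée), h = 1 along meridians and k = sec φ along parallels.
At 38.4°: h = 1.000, k = 1.276; principal scales a = 1.276, b = 1.000.
sin(ω/2) = (a − b)/(a + b) = 0.2760/2.276 = 0.1213, so ω = 2 arcsin(0.1213) ≈ 13.9°.

13.9°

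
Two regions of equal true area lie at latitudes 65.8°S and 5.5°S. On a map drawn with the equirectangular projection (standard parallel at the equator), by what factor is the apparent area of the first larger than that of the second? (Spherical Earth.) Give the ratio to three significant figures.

2.43

Plate carrée maps x = Rλ, y = Rφ. The meridian scale is h = 1 and the parallel scale is k = 1/cos φ = sec φ.
Areal scale at 65.8°: h·k = 1.000 × 2.439 = 2.439.
Areal scale at 5.5°: h·k = 1.000 × 1.005 = 1.005.
Ratio = 2.439/1.005 ≈ 2.43.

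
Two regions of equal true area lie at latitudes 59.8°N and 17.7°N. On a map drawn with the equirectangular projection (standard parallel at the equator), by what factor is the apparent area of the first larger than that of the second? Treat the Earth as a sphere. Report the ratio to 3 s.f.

Plate carrée maps x = Rλ, y = Rφ. The meridian scale is h = 1 and the parallel scale is k = 1/cos φ = sec φ.
Areal scale at 59.8°: h·k = 1.000 × 1.988 = 1.988.
Areal scale at 17.7°: h·k = 1.000 × 1.050 = 1.050.
Ratio = 1.988/1.050 ≈ 1.89.

1.89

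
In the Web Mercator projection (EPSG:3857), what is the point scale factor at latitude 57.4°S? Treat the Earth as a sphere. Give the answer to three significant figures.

1.86

For Mercator, h = k = sec φ (a conformal cylindrical projection has a single point scale, 1/cos φ).
k = 1/cos 57.4° = 1/0.5388 = 1.856.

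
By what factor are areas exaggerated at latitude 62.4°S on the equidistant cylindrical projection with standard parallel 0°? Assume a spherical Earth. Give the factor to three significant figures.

For the equirectangular projection with φ₀ = 0 (plate carrée), h = 1 along meridians and k = sec φ along parallels.
Areal scale = h·k = 1 × sec φ; at 62.4°, h = 1.000, k = 2.158, so h·k = 2.158.

2.16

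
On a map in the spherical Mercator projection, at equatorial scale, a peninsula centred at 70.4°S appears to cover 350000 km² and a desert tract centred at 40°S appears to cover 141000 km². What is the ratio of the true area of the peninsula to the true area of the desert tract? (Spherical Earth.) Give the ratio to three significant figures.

0.476

Mercator's areal exaggeration is sec²φ; hence true area = (apparent area) · cos²φ.
True area of peninsula: 350000 × cos²(70.4°) = 350000 × 0.1125 = 39380 km².
True area of desert tract: 141000 × cos²(40°) = 141000 × 0.5868 = 82740 km².
Ratio = 39380 / 82740 ≈ 0.476.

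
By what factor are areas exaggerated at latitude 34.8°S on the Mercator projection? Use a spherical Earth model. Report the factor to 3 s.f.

1.48

Mercator is conformal, so the point scale is isotropic: h = k = sec φ = 1/cos φ.
Areal scale = k² = sec²φ = 1/cos²(34.8°) = 1/0.8211² = 1.483.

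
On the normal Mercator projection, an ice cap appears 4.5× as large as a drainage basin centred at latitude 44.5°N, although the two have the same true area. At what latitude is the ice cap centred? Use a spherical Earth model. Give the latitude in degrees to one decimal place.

70.4°

For equal true areas on Mercator, apparent areas scale as sec²φ, so the ratio is cos²φ₂ / cos²φ₁.
cos²φ₂ / cos²φ₁ = 4.5  ⇒  cos φ₁ = cos 44.5° / √4.5 = 0.7133/2.121 = 0.3362.
φ₁ = arccos(0.3362) ≈ 70.4°.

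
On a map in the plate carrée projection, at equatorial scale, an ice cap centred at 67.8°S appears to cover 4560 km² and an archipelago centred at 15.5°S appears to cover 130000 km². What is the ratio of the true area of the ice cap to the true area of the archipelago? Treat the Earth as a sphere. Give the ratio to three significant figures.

On the plate carrée, areal scale = h·k = 1 × sec φ, so true area = apparent × cos φ.
True area of ice cap: 4560 × cos(67.8°) = 4560 × 0.3778 = 1723 km².
True area of archipelago: 130000 × cos(15.5°) = 130000 × 0.9636 = 125300 km².
Ratio = 1723 / 125300 ≈ 0.0138.

0.0138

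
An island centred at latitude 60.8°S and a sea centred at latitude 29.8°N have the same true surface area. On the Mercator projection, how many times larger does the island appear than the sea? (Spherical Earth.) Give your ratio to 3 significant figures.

3.16

Mercator is conformal with k = sec φ, so areal scale = k² = sec²φ.
At 60.8°: sec²(60.8°) = 1/0.4879² = 4.202.
At 29.8°: sec²(29.8°) = 1/0.8678² = 1.328.
Ratio = 4.202/1.328 = cos²(29.8°)/cos²(60.8°) ≈ 3.16.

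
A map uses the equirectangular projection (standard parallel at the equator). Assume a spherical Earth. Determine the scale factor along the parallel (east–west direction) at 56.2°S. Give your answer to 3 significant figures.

Plate carrée maps x = Rλ, y = Rφ. The meridian scale is h = 1 and the parallel scale is k = 1/cos φ = sec φ.
k = 1/cos 56.2° = 1/0.5563 = 1.798.

1.80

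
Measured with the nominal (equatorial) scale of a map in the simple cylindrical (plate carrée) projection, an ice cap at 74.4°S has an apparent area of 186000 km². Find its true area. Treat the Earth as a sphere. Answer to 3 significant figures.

In the plate carrée (x = Rλ, y = Rφ), meridians are true-scale (h = 1) and parallels are stretched by k = sec φ.
Areal scale = h·k = 1 × sec φ; at 74.4°, h = 1.000, k = 3.719, so h·k = 3.719.
True area = apparent / (areal scale) = 186000 / 3.719 ≈ 50000 km².

50000 km²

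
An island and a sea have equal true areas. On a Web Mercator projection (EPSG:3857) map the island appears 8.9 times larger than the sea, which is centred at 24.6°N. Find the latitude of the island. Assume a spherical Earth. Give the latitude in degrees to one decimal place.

72.3°

On Mercator, (apparent₁)/(apparent₂) = sec²φ₁ / sec²φ₂ when true areas are equal.
cos²φ₂ / cos²φ₁ = 8.9  ⇒  cos φ₁ = cos 24.6° / √8.9 = 0.9092/2.983 = 0.3048.
φ₁ = arccos(0.3048) ≈ 72.3°.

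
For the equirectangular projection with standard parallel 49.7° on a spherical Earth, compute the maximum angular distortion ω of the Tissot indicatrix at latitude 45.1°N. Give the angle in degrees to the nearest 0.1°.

In the equirectangular projection with standard parallel φ₀ = 49.7° (x = Rλ cos φ₀, y = Rφ), meridians are true-scale (h = 1) and the parallel scale is k = cos φ₀ / cos φ.
At 45.1°: h = 1.000, k = 0.9163; principal scales a = 1.000, b = 0.9163.
sin(ω/2) = (a − b)/(a + b) = 0.08370/1.916 = 0.04368, so ω = 2 arcsin(0.04368) ≈ 5.0°.

5.0°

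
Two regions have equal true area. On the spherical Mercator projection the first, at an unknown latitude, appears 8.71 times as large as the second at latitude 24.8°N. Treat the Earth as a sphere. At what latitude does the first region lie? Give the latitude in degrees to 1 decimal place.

For equal true areas on Mercator, apparent areas scale as sec²φ, so the ratio is cos²φ₂ / cos²φ₁.
cos²φ₂ / cos²φ₁ = 8.71  ⇒  cos φ₁ = cos 24.8° / √8.71 = 0.9078/2.951 = 0.3076.
φ₁ = arccos(0.3076) ≈ 72.1°.

72.1°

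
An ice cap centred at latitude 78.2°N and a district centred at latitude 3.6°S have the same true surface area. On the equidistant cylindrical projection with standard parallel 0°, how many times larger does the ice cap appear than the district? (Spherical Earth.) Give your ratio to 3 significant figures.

For the equirectangular projection with φ₀ = 0 (plate carrée), h = 1 along meridians and k = sec φ along parallels.
Areal scale at 78.2°: h·k = 1.000 × 4.890 = 4.890.
Areal scale at 3.6°: h·k = 1.000 × 1.002 = 1.002.
Ratio = 4.890/1.002 ≈ 4.88.

4.88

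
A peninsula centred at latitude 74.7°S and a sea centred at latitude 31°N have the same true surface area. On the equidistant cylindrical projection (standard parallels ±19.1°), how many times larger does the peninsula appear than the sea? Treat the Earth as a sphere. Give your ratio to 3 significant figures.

The equidistant cylindrical projection with φ₀ = 19.1° has h = 1 (meridians true) and k = cos φ₀ / cos φ along parallels.
Areal scale at 74.7°: h·k = 1.000 × 3.581 = 3.581.
Areal scale at 31°: h·k = 1.000 × 1.102 = 1.102.
Ratio = 3.581/1.102 ≈ 3.25.

3.25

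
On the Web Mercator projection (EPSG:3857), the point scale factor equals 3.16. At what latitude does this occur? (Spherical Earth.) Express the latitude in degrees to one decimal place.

71.6°

Mercator scale is k = sec φ = 1/cos φ.
1/cos φ = 3.16  ⇒  cos φ = 0.3165  ⇒  φ = arccos(0.3165) ≈ 71.6°.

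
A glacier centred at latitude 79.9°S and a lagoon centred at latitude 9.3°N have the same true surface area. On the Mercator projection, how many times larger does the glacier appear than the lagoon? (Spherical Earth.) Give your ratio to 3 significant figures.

31.7

Mercator is conformal with k = sec φ, so areal scale = k² = sec²φ.
At 79.9°: sec²(79.9°) = 1/0.1754² = 32.52.
At 9.3°: sec²(9.3°) = 1/0.9869² = 1.027.
Ratio = 32.52/1.027 = cos²(9.3°)/cos²(79.9°) ≈ 31.7.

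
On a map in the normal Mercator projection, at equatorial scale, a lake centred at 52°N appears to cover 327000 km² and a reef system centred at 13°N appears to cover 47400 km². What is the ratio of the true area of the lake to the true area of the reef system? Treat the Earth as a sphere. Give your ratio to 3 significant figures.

On Mercator the areal scale is sec²φ, so true area = apparent × cos²φ.
True area of lake: 327000 × cos²(52°) = 327000 × 0.3790 = 123900 km².
True area of reef system: 47400 × cos²(13°) = 47400 × 0.9494 = 45000 km².
Ratio = 123900 / 45000 ≈ 2.75.

2.75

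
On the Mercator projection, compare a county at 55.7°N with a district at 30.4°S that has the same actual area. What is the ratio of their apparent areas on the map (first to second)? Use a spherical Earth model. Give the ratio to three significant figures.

2.34

On Mercator, area is exaggerated by sec²φ = 1/cos²φ.
At 55.7°: sec²(55.7°) = 1/0.5635² = 3.149.
At 30.4°: sec²(30.4°) = 1/0.8625² = 1.344.
Ratio = 3.149/1.344 = cos²(30.4°)/cos²(55.7°) ≈ 2.34.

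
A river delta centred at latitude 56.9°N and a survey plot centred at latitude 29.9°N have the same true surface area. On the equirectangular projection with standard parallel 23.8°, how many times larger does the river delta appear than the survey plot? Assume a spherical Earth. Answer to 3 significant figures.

1.59

With standard parallel φ₀ = 23.8°, the equirectangular projection gives x = Rλ cos φ₀, y = Rφ, so h = 1 and k = cos 23.8° / cos φ.
Areal scale at 56.9°: h·k = 1.000 × 1.675 = 1.675.
Areal scale at 29.9°: h·k = 1.000 × 1.055 = 1.055.
Ratio = 1.675/1.055 ≈ 1.59.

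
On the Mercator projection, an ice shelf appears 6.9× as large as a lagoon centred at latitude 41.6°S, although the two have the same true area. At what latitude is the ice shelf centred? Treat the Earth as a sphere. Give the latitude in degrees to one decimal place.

On Mercator, (apparent₁)/(apparent₂) = sec²φ₁ / sec²φ₂ when true areas are equal.
cos²φ₂ / cos²φ₁ = 6.9  ⇒  cos φ₁ = cos 41.6° / √6.9 = 0.7478/2.627 = 0.2847.
φ₁ = arccos(0.2847) ≈ 73.5°.

73.5°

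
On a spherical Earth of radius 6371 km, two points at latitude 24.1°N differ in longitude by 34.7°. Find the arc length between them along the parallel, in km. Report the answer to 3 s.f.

3520 km

Arc length along a parallel = R cos φ · Δλ (with Δλ in radians).
= 6371 × cos 24.1° × (34.7° × π/180) = 6371 × 0.9128 × 0.6056 ≈ 3520 km.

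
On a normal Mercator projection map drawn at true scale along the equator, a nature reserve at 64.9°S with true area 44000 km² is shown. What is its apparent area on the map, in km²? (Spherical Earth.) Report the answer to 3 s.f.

For Mercator, h = k = sec φ (a conformal cylindrical projection has a single point scale, 1/cos φ).
Areal scale = k² = sec²φ = 1/cos²(64.9°) = 1/0.4242² = 5.557.
Apparent area = 44000 × 5.557 ≈ 245000 km².

245000 km²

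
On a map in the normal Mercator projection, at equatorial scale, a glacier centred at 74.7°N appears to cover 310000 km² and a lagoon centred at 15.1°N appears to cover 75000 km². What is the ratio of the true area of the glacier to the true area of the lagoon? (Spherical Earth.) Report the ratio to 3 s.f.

Mercator's areal exaggeration is sec²φ; hence true area = (apparent area) · cos²φ.
True area of glacier: 310000 × cos²(74.7°) = 310000 × 0.06963 = 21580 km².
True area of lagoon: 75000 × cos²(15.1°) = 75000 × 0.9321 = 69910 km².
Ratio = 21580 / 69910 ≈ 0.309.

0.309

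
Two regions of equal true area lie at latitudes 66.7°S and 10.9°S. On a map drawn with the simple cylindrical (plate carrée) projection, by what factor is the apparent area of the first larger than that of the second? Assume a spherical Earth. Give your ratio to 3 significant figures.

2.48

In the plate carrée (x = Rλ, y = Rφ), meridians are true-scale (h = 1) and parallels are stretched by k = sec φ.
Areal scale at 66.7°: h·k = 1.000 × 2.528 = 2.528.
Areal scale at 10.9°: h·k = 1.000 × 1.018 = 1.018.
Ratio = 2.528/1.018 ≈ 2.48.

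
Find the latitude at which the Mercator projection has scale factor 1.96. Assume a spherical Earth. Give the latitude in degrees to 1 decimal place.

59.3°

Mercator scale is k = sec φ = 1/cos φ.
1/cos φ = 1.96  ⇒  cos φ = 0.5102  ⇒  φ = arccos(0.5102) ≈ 59.3°.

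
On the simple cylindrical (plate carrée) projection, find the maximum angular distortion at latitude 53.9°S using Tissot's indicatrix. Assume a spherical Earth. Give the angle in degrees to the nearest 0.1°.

30.0°

For the equirectangular projection with φ₀ = 0 (plate carrée), h = 1 along meridians and k = sec φ along parallels.
At 53.9°: h = 1.000, k = 1.697; principal scales a = 1.697, b = 1.000.
sin(ω/2) = (a − b)/(a + b) = 0.6972/2.697 = 0.2585, so ω = 2 arcsin(0.2585) ≈ 30.0°.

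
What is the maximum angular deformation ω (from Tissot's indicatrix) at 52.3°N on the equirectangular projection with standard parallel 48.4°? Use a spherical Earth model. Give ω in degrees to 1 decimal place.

4.7°

The equidistant cylindrical projection with φ₀ = 48.4° has h = 1 (meridians true) and k = cos φ₀ / cos φ along parallels.
At 52.3°: h = 1.000, k = 1.086; principal scales a = 1.086, b = 1.000.
sin(ω/2) = (a − b)/(a + b) = 0.08569/2.086 = 0.04108, so ω = 2 arcsin(0.04108) ≈ 4.7°.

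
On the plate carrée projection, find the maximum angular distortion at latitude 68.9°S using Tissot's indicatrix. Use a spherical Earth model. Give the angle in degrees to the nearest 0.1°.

Plate carrée maps x = Rλ, y = Rφ. The meridian scale is h = 1 and the parallel scale is k = 1/cos φ = sec φ.
At 68.9°: h = 1.000, k = 2.778; principal scales a = 2.778, b = 1.000.
sin(ω/2) = (a − b)/(a + b) = 1.778/3.778 = 0.4706, so ω = 2 arcsin(0.4706) ≈ 56.1°.

56.1°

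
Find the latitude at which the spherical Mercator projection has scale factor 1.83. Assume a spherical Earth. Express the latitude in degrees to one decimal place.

Mercator scale is k = sec φ = 1/cos φ.
1/cos φ = 1.83  ⇒  cos φ = 0.5464  ⇒  φ = arccos(0.5464) ≈ 56.9°.

56.9°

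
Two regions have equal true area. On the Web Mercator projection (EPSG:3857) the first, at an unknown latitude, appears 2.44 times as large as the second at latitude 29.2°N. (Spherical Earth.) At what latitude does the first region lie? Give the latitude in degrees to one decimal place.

56.0°

On Mercator, (apparent₁)/(apparent₂) = sec²φ₁ / sec²φ₂ when true areas are equal.
cos²φ₂ / cos²φ₁ = 2.44  ⇒  cos φ₁ = cos 29.2° / √2.44 = 0.8729/1.562 = 0.5588.
φ₁ = arccos(0.5588) ≈ 56.0°.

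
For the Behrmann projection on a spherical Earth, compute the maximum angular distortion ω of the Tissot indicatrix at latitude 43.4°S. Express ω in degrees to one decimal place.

The Behrmann projection is cylindrical equal-area with φ₀ = 30°. For cylindrical equal-area with standard parallel φ₀, h = cos φ / cos φ₀ and k = cos φ₀ / cos φ, so h·k = 1.
At 43.4°: h = 0.8390, k = 1.192; principal scales a = 1.192, b = 0.8390.
sin(ω/2) = (a − b)/(a + b) = 0.3530/2.031 = 0.1738, so ω = 2 arcsin(0.1738) ≈ 20.0°.

20.0°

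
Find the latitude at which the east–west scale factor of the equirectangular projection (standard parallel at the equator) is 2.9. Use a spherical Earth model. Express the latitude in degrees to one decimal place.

69.8°

Plate carrée: h = 1, k = sec φ along parallels.
sec φ = 2.9  ⇒  cos φ = 0.3448  ⇒  φ ≈ 69.8°.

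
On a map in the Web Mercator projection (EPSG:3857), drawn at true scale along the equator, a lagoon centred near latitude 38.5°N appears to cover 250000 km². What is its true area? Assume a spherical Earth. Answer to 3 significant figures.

Mercator is conformal, so the point scale is isotropic: h = k = sec φ = 1/cos φ.
Areal scale = k² = sec²φ = 1/cos²(38.5°) = 1/0.7826² = 1.633.
True area = apparent / (areal scale) = 250000 / 1.633 ≈ 153000 km².

153000 km²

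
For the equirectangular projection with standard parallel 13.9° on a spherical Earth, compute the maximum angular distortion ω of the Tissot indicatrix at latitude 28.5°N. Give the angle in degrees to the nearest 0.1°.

5.7°

In the equirectangular projection with standard parallel φ₀ = 13.9° (x = Rλ cos φ₀, y = Rφ), meridians are true-scale (h = 1) and the parallel scale is k = cos φ₀ / cos φ.
At 28.5°: h = 1.000, k = 1.105; principal scales a = 1.105, b = 1.000.
sin(ω/2) = (a − b)/(a + b) = 0.1046/2.105 = 0.04969, so ω = 2 arcsin(0.04969) ≈ 5.7°.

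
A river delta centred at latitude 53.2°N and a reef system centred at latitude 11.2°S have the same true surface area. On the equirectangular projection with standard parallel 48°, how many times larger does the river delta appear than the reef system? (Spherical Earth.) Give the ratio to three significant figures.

1.64

In the equirectangular projection with standard parallel φ₀ = 48° (x = Rλ cos φ₀, y = Rφ), meridians are true-scale (h = 1) and the parallel scale is k = cos φ₀ / cos φ.
Areal scale at 53.2°: h·k = 1.000 × 1.117 = 1.117.
Areal scale at 11.2°: h·k = 1.000 × 0.6821 = 0.6821.
Ratio = 1.117/0.6821 ≈ 1.64.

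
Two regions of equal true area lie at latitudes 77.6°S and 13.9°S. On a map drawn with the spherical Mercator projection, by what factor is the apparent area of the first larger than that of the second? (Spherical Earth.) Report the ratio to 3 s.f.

Mercator areal scale is sec²φ.
At 77.6°: sec²(77.6°) = 1/0.2147² = 21.69.
At 13.9°: sec²(13.9°) = 1/0.9707² = 1.061.
Ratio = 21.69/1.061 = cos²(13.9°)/cos²(77.6°) ≈ 20.4.

20.4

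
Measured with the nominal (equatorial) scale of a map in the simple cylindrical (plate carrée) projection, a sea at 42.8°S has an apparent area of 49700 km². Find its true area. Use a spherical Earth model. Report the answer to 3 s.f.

36500 km²

In the plate carrée (x = Rλ, y = Rφ), meridians are true-scale (h = 1) and parallels are stretched by k = sec φ.
Areal scale = h·k = 1 × sec φ; at 42.8°, h = 1.000, k = 1.363, so h·k = 1.363.
True area = apparent / (areal scale) = 49700 / 1.363 ≈ 36500 km².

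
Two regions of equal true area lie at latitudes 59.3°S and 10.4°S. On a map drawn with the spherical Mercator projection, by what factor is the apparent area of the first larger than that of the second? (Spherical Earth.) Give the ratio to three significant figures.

3.71

Mercator areal scale is sec²φ.
At 59.3°: sec²(59.3°) = 1/0.5105² = 3.837.
At 10.4°: sec²(10.4°) = 1/0.9836² = 1.034.
Ratio = 3.837/1.034 = cos²(10.4°)/cos²(59.3°) ≈ 3.71.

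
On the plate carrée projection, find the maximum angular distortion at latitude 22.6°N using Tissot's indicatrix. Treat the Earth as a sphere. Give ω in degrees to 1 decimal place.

For the equirectangular projection with φ₀ = 0 (plate carrée), h = 1 along meridians and k = sec φ along parallels.
At 22.6°: h = 1.000, k = 1.083; principal scales a = 1.083, b = 1.000.
sin(ω/2) = (a − b)/(a + b) = 0.08318/2.083 = 0.03993, so ω = 2 arcsin(0.03993) ≈ 4.6°.

4.6°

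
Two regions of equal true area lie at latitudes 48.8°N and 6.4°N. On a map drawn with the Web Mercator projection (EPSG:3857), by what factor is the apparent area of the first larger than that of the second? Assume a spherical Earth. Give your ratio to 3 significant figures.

2.28

Mercator is conformal with k = sec φ, so areal scale = k² = sec²φ.
At 48.8°: sec²(48.8°) = 1/0.6587² = 2.305.
At 6.4°: sec²(6.4°) = 1/0.9938² = 1.013.
Ratio = 2.305/1.013 = cos²(6.4°)/cos²(48.8°) ≈ 2.28.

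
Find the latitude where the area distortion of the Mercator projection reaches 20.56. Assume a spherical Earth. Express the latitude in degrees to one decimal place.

Mercator areal scale is sec²φ.
sec²φ = 20.56  ⇒  cos²φ = 0.04864  ⇒  cos φ = 0.2205.
φ = arccos(0.2205) ≈ 77.3°.

77.3°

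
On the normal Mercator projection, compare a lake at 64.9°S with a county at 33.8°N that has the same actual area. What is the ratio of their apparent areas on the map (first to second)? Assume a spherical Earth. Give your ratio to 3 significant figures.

3.84

Mercator areal scale is sec²φ.
At 64.9°: sec²(64.9°) = 1/0.4242² = 5.557.
At 33.8°: sec²(33.8°) = 1/0.8310² = 1.448.
Ratio = 5.557/1.448 = cos²(33.8°)/cos²(64.9°) ≈ 3.84.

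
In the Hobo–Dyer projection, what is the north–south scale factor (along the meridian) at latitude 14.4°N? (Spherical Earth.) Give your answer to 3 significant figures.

1.22

The Hobo–Dyer projection is cylindrical equal-area with φ₀ = 37.5°. Cylindrical equal-area (φ₀ = 37.5°): h = cos φ / cos 37.5° along meridians, k = cos 37.5° / cos φ along parallels; h·k = 1.
h = cos 14.4° / cos 37.5° = 0.9686/0.7934 = 1.221.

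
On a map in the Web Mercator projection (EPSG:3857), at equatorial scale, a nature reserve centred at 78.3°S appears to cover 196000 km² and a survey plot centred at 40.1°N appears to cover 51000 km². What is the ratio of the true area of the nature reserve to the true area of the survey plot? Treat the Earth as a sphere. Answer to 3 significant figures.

0.270

On Mercator the areal scale is sec²φ, so true area = apparent × cos²φ.
True area of nature reserve: 196000 × cos²(78.3°) = 196000 × 0.04112 = 8060 km².
True area of survey plot: 51000 × cos²(40.1°) = 51000 × 0.5851 = 29840 km².
Ratio = 8060 / 29840 ≈ 0.270.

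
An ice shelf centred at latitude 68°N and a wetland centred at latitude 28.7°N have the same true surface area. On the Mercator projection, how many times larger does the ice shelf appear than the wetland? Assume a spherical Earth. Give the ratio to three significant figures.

5.48

On Mercator, area is exaggerated by sec²φ = 1/cos²φ.
At 68°: sec²(68°) = 1/0.3746² = 7.126.
At 28.7°: sec²(28.7°) = 1/0.8771² = 1.300.
Ratio = 7.126/1.300 = cos²(28.7°)/cos²(68°) ≈ 5.48.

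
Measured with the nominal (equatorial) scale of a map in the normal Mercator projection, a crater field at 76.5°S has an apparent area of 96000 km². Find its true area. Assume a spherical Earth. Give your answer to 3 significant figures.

5230 km²

Mercator is conformal, so the point scale is isotropic: h = k = sec φ = 1/cos φ.
Areal scale = k² = sec²φ = 1/cos²(76.5°) = 1/0.2334² = 18.35.
True area = apparent / (areal scale) = 96000 / 18.35 ≈ 5230 km².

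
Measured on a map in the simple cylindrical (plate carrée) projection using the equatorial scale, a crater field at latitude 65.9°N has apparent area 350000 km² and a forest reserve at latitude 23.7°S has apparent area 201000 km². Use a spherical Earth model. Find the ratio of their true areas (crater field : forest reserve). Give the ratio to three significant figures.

0.777

On the plate carrée, areal scale = h·k = 1 × sec φ, so true area = apparent × cos φ.
True area of crater field: 350000 × cos(65.9°) = 350000 × 0.4083 = 142900 km².
True area of forest reserve: 201000 × cos(23.7°) = 201000 × 0.9157 = 184000 km².
Ratio = 142900 / 184000 ≈ 0.777.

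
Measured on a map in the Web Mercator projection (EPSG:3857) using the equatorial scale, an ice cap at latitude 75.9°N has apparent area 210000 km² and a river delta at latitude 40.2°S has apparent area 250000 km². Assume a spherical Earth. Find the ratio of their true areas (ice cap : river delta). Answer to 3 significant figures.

Mercator's areal exaggeration is sec²φ; hence true area = (apparent area) · cos²φ.
True area of ice cap: 210000 × cos²(75.9°) = 210000 × 0.05935 = 12460 km².
True area of river delta: 250000 × cos²(40.2°) = 250000 × 0.5834 = 145800 km².
Ratio = 12460 / 145800 ≈ 0.0855.

0.0855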